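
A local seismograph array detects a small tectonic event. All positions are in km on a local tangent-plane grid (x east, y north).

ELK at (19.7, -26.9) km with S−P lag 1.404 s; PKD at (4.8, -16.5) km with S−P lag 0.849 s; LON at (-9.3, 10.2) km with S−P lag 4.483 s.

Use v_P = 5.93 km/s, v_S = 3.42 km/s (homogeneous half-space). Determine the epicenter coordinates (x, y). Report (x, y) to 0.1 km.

10.7 km east, -20.0 km north

Distance from S−P lag: d = Δt · v_P v_S / (v_P − v_S) = Δt · (5.93·3.42)/(5.93−3.42) ≈ 8.0799·Δt.
So d_ELK = 11.34, d_PKD = 6.86, d_LON = 36.22 km.
Circle about each station: (x − 19.7)² + (y + 26.9)² = 11.34²; (x − 4.8)² + (y + 16.5)² = 6.86²; (x + 9.3)² + (y − 10.2)² = 36.22².
Subtracting pairs of circle equations eliminates x²+y² and gives linear equations (the radical axes):
-29.8 x + 20.8 y = -734.87
-58.0 x + 74.2 y = -2104.46
Solving the 2×2 system: x ≈ 10.7, y ≈ -20.0 km.
Check against ELK (with the unrounded x, y): √((x − 19.7)²+(y + 26.9)²) = 11.34 ≈ 11.34 km. ✓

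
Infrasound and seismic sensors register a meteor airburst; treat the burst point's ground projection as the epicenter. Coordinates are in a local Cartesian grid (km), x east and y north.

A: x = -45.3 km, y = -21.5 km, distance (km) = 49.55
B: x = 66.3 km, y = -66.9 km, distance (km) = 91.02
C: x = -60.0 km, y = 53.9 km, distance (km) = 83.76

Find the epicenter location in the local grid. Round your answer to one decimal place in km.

(0.9, -3.6)

Circle about each station: (x + 45.3)² + (y + 21.5)² = 49.55²; (x − 66.3)² + (y + 66.9)² = 91.02²; (x + 60.0)² + (y − 53.9)² = 83.76².
Subtracting pairs of circle equations eliminates x²+y² and gives linear equations (the radical axes):
223.2 x − 90.8 y = 527.52
-29.4 x + 150.8 y = -569.67
Solving the 2×2 system: x ≈ 0.9, y ≈ -3.6 km.
Check against A (with the unrounded x, y): √((x + 45.3)²+(y + 21.5)²) = 49.54 ≈ 49.55 km. ✓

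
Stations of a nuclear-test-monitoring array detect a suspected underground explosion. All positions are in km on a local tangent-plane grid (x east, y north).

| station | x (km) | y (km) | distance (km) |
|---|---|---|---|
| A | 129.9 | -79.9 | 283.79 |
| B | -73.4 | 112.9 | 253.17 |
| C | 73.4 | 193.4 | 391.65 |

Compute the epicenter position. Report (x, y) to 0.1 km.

(-149.7, -128.5)

Circle about each station: (x − 129.9)² + (y + 79.9)² = 283.79²; (x + 73.4)² + (y − 112.9)² = 253.17²; (x − 73.4)² + (y − 193.4)² = 391.65².
Subtracting the A equation from the B and C equations removes the quadratic terms:
-406.6 x + 385.6 y = 11317.67
-113.0 x + 546.6 y = -53319.86
Solving the 2×2 system: x ≈ -149.7, y ≈ -128.5 km.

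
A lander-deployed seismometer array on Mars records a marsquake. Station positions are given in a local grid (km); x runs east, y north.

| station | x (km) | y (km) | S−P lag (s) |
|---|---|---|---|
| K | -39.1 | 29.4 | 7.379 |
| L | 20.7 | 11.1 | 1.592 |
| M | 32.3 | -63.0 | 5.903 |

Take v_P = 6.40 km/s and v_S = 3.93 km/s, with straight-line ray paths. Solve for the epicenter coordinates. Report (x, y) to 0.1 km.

Distance from S−P lag: d = Δt · v_P v_S / (v_P − v_S) = Δt · (6.40·3.93)/(6.40−3.93) ≈ 10.1830·Δt.
So d_K = 75.14, d_L = 16.21, d_M = 60.11 km.
Circle about each station: (x + 39.1)² + (y − 29.4)² = 75.14²; (x − 20.7)² + (y − 11.1)² = 16.21²; (x − 32.3)² + (y + 63.0)² = 60.11².
Subtracting the K equation from the L and M equations removes the quadratic terms:
119.6 x − 36.6 y = 3541.79
142.8 x − 184.8 y = 4651.93
Solving the 2×2 system: x ≈ 28.7, y ≈ -3.0 km.
Check against K (with the unrounded x, y): √((x + 39.1)²+(y − 29.4)²) = 75.14 ≈ 75.14 km. ✓

x ≈ 28.7 km, y ≈ -3.0 km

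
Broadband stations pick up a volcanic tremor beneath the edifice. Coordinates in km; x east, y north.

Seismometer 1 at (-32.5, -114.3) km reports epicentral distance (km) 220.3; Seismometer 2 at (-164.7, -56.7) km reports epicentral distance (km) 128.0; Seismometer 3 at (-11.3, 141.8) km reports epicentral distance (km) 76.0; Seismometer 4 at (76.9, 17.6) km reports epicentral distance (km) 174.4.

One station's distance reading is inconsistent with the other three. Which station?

Solve using three stations at a time. Using Seismometer 1, Seismometer 3, Seismometer 4 (subtract circle equations pairwise → linear system) gives (x, y) ≈ (-75.9, 101.7).
Distances from that point to each station vs reported:
  Seismometer 1: calculated 220.3 vs reported 220.3 → residual 0.0 km
  Seismometer 2: calculated 181.6 vs reported 128.0 → residual 53.6 km
  Seismometer 3: calculated 76.0 vs reported 76.0 → residual 0.0 km
  Seismometer 4: calculated 174.4 vs reported 174.4 → residual 0.0 km
Seismometer 1, Seismometer 3, Seismometer 4 are mutually consistent (residuals ≈ 0); Seismometer 2 is off by 53.6 km.

Seismometer 2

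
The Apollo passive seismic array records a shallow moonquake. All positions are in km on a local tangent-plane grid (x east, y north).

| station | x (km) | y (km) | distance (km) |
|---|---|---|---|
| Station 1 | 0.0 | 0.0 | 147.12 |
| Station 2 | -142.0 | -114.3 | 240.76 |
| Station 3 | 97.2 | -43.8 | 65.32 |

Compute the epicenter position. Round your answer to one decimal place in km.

Circle about each station: x² + y² = 147.12²; (x + 142.0)² + (y + 114.3)² = 240.76²; (x − 97.2)² + (y + 43.8)² = 65.32².
Subtracting pairs of circle equations eliminates x²+y² and gives linear equations (the radical axes):
-284.0 x − 228.6 y = -3092.59
194.4 x − 87.6 y = 28743.87
Solving the 2×2 system: x ≈ 98.7, y ≈ -109.1 km.

x ≈ 98.7 km, y ≈ -109.1 km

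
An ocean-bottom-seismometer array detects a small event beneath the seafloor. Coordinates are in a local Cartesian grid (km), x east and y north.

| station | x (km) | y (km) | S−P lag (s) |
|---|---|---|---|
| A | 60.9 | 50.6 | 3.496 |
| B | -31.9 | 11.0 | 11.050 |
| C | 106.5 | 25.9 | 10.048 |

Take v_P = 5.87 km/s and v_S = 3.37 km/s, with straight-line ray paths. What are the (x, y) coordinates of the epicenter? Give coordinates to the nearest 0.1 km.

Distance from S−P lag: d = Δt · v_P v_S / (v_P − v_S) = Δt · (5.87·3.37)/(5.87−3.37) ≈ 7.9128·Δt.
So d_A = 27.66, d_B = 87.44, d_C = 79.51 km.
Circle about each station: (x − 60.9)² + (y − 50.6)² = 27.66²; (x + 31.9)² + (y − 11.0)² = 87.44²; (x − 106.5)² + (y − 25.9)² = 79.51².
Subtracting the A equation from the B and C equations removes the quadratic terms:
-185.6 x − 79.2 y = -12011.24
91.2 x − 49.4 y = 187.13
Solving the 2×2 system: x ≈ 37.1, y ≈ 64.7 km.

(37.1, 64.7)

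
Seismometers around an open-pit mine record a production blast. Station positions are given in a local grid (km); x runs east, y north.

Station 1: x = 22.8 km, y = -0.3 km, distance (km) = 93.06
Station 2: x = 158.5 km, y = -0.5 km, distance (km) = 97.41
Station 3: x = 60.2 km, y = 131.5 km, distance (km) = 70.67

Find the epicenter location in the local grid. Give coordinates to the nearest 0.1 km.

(87.7, 66.4)

Circle about each station: (x − 22.8)² + (y + 0.3)² = 93.06²; (x − 158.5)² + (y + 0.5)² = 97.41²; (x − 60.2)² + (y − 131.5)² = 70.67².
Subtracting the Station 1 equation from the Station 2 and Station 3 equations removes the quadratic terms:
271.4 x − 0.4 y = 23774.03
74.8 x + 263.6 y = 24062.27
Solving the 2×2 system: x ≈ 87.7, y ≈ 66.4 km.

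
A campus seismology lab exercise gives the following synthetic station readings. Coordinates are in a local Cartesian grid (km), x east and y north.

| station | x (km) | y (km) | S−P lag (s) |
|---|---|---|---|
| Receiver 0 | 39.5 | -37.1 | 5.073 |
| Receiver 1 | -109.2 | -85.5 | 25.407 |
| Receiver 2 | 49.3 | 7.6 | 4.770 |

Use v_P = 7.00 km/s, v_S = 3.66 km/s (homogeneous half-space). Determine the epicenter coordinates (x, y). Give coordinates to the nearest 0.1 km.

74.1 km east, -19.3 km north

Distance from S−P lag: d = Δt · v_P v_S / (v_P − v_S) = Δt · (7.00·3.66)/(7.00−3.66) ≈ 7.6707·Δt.
So d_Receiver 0 = 38.91, d_Receiver 1 = 194.89, d_Receiver 2 = 36.59 km.
Circle about each station: (x − 39.5)² + (y + 37.1)² = 38.91²; (x + 109.2)² + (y + 85.5)² = 194.89²; (x − 49.3)² + (y − 7.6)² = 36.59².
Subtracting the Receiver 0 equation from the Receiver 1 and Receiver 2 equations removes the quadratic terms:
-297.4 x − 96.8 y = -20169.89
19.6 x + 89.4 y = -273.25
Solving the 2×2 system: x ≈ 74.1, y ≈ -19.3 km.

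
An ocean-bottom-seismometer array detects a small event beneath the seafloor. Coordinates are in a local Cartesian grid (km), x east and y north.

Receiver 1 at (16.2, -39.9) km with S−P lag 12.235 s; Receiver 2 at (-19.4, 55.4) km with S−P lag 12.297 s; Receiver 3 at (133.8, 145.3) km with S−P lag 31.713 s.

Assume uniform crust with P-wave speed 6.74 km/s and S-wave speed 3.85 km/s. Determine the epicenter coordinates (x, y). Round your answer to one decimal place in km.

x ≈ -92.9 km, y ≈ -27.0 km

Distance from S−P lag: d = Δt · v_P v_S / (v_P − v_S) = Δt · (6.74·3.85)/(6.74−3.85) ≈ 8.9789·Δt.
So d_Receiver 1 = 109.86, d_Receiver 2 = 110.41, d_Receiver 3 = 284.75 km.
Circle about each station: (x − 16.2)² + (y + 39.9)² = 109.86²; (x + 19.4)² + (y − 55.4)² = 110.41²; (x − 133.8)² + (y − 145.3)² = 284.75².
Subtracting the Receiver 1 equation from the Receiver 2 and Receiver 3 equations removes the quadratic terms:
-71.2 x + 190.6 y = 1469.92
235.2 x + 370.4 y = -31853.26
Solving the 2×2 system: x ≈ -92.9, y ≈ -27.0 km.
Check against Receiver 1 (with the unrounded x, y): √((x − 16.2)²+(y + 39.9)²) = 109.88 ≈ 109.86 km. ✓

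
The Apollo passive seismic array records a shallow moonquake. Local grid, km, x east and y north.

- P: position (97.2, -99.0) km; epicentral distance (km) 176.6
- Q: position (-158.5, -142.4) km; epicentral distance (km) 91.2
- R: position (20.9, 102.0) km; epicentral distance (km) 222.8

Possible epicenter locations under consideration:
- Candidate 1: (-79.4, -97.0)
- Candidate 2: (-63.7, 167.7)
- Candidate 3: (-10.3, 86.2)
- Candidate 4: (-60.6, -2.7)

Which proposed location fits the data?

Candidate 1

For each candidate, compare |candidate − station| to the reported distance:
Candidate 1: residuals P 0.0, Q 0.0, R 0.0 → max 0.0 km
Candidate 2: residuals P 134.9, Q 233.1, R 115.7 → max 233.1 km
Candidate 3: residuals P 37.5, Q 181.2, R 187.8 → max 187.8 km
Candidate 4: residuals P 8.3, Q 79.4, R 90.1 → max 90.1 km
Only Candidate 1 has all residuals ≈ 0.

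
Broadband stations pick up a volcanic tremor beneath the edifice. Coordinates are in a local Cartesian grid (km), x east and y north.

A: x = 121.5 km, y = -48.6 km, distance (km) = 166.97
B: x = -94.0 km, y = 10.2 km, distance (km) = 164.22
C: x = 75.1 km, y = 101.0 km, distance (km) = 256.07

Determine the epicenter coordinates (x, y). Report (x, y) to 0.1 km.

Circle about each station: (x − 121.5)² + (y + 48.6)² = 166.97²; (x + 94.0)² + (y − 10.2)² = 164.22²; (x − 75.1)² + (y − 101.0)² = 256.07².
Subtracting the A equation from the B and C equations removes the quadratic terms:
-431.0 x + 117.6 y = -7273.40
-92.8 x + 299.2 y = -38976.06
Solving the 2×2 system: x ≈ -20.4, y ≈ -136.6 km.

-20.4 km east, -136.6 km north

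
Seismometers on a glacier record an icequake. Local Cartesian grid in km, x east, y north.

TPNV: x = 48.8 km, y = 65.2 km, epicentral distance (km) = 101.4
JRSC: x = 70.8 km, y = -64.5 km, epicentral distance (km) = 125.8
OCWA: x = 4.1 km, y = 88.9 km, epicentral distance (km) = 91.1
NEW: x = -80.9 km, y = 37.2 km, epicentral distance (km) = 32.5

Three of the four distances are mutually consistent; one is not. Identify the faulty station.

NEW

Solve using three stations at a time. Using TPNV, JRSC, OCWA (subtract circle equations pairwise → linear system) gives (x, y) ≈ (-33.5, 5.9).
Distances from that point to each station vs reported:
  TPNV: calculated 101.4 vs reported 101.4 → residual 0.0 km
  JRSC: calculated 125.8 vs reported 125.8 → residual 0.0 km
  OCWA: calculated 91.1 vs reported 91.1 → residual 0.0 km
  NEW: calculated 56.8 vs reported 32.5 → residual 24.3 km
TPNV, JRSC, OCWA are mutually consistent (residuals ≈ 0); NEW is off by 24.3 km.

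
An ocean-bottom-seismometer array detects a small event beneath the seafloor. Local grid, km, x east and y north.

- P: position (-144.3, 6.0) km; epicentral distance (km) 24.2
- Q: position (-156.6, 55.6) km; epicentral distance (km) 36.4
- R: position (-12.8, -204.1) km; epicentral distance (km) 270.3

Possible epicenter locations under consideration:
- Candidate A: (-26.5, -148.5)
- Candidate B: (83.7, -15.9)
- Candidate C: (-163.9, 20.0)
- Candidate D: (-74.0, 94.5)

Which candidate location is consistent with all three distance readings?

For each candidate, compare |candidate − station| to the reported distance:
Candidate A: residuals P 170.1, Q 205.6, R 213.0 → max 213.0 km
Candidate B: residuals P 204.8, Q 214.3, R 58.8 → max 214.3 km
Candidate C: residuals P 0.1, Q 0.1, R 0.0 → max 0.1 km
Candidate D: residuals P 88.8, Q 54.9, R 34.5 → max 88.8 km
Only Candidate C has all residuals ≈ 0.

Candidate C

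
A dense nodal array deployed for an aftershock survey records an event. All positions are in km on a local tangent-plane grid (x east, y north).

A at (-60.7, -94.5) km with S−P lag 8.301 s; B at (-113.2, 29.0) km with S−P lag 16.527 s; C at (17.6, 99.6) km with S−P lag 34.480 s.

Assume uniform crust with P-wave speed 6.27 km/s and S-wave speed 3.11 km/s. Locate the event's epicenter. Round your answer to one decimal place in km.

-107.1 km east, -72.8 km north

Distance from S−P lag: d = Δt · v_P v_S / (v_P − v_S) = Δt · (6.27·3.11)/(6.27−3.11) ≈ 6.1708·Δt.
So d_A = 51.22, d_B = 101.98, d_C = 212.77 km.
Circle about each station: (x + 60.7)² + (y + 94.5)² = 51.22²; (x + 113.2)² + (y − 29.0)² = 101.98²; (x − 17.6)² + (y − 99.6)² = 212.77².
Subtracting pairs of circle equations eliminates x²+y² and gives linear equations (the radical axes):
-105.0 x + 247.0 y = -6735.93
156.6 x + 388.2 y = -45032.40
Solving the 2×2 system: x ≈ -107.1, y ≈ -72.8 km.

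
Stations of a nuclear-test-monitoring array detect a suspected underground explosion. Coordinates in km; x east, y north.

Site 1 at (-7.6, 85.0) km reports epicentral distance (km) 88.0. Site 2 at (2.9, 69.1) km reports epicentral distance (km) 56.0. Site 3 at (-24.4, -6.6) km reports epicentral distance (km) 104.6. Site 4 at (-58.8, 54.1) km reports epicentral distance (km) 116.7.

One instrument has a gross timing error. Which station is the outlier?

Site 1

Solve using three stations at a time. Using Site 2, Site 3, Site 4 (subtract circle equations pairwise → linear system) gives (x, y) ≈ (57.9, 58.1).
Distances from that point to each station vs reported:
  Site 1: calculated 70.8 vs reported 88.0 → residual 17.2 km
  Site 2: calculated 56.1 vs reported 56.0 → residual 0.1 km
  Site 3: calculated 104.6 vs reported 104.6 → residual 0.0 km
  Site 4: calculated 116.7 vs reported 116.7 → residual 0.0 km
Site 2, Site 3, Site 4 are mutually consistent (residuals ≈ 0); Site 1 is off by 17.2 km.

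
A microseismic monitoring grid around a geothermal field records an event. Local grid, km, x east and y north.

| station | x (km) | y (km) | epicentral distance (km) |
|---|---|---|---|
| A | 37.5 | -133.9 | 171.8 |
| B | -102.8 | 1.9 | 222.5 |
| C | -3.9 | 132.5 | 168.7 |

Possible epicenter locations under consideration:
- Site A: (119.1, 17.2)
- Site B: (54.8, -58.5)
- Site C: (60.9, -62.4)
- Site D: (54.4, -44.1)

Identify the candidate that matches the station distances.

Site A

For each candidate, compare |candidate − station| to the reported distance:
Site A: residuals A 0.1, B 0.1, C 0.1 → max 0.1 km
Site B: residuals A 94.4, B 53.7, C 31.1 → max 94.4 km
Site C: residuals A 96.6, B 46.6, C 36.7 → max 96.6 km
Site D: residuals A 80.4, B 58.7, C 17.3 → max 80.4 km
Only Site A has all residuals ≈ 0.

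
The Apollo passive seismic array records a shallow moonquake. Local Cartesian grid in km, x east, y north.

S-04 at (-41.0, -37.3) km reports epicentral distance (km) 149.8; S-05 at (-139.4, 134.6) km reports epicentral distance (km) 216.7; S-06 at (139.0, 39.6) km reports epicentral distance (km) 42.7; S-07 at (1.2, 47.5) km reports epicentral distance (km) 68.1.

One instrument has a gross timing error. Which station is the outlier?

S-06

Solve using three stations at a time. Using S-04, S-05, S-07 (subtract circle equations pairwise → linear system) gives (x, y) ≈ (66.5, 67.1).
Distances from that point to each station vs reported:
  S-04: calculated 149.8 vs reported 149.8 → residual 0.0 km
  S-05: calculated 216.7 vs reported 216.7 → residual 0.0 km
  S-06: calculated 77.5 vs reported 42.7 → residual 34.8 km
  S-07: calculated 68.2 vs reported 68.1 → residual 0.1 km
S-04, S-05, S-07 are mutually consistent (residuals ≈ 0); S-06 is off by 34.8 km.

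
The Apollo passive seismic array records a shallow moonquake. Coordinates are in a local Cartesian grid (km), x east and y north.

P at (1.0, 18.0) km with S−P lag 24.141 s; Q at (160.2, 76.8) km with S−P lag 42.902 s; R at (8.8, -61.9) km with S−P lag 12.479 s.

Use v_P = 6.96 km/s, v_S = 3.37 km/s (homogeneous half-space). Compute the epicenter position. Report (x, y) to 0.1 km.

x ≈ -19.4 km, y ≈ -138.4 km

Distance from S−P lag: d = Δt · v_P v_S / (v_P − v_S) = Δt · (6.96·3.37)/(6.96−3.37) ≈ 6.5335·Δt.
So d_P = 157.72, d_Q = 280.30, d_R = 81.53 km.
Circle about each station: (x − 1.0)² + (y − 18.0)² = 157.72²; (x − 160.2)² + (y − 76.8)² = 280.30²; (x − 8.8)² + (y + 61.9)² = 81.53².
Subtracting pairs of circle equations eliminates x²+y² and gives linear equations (the radical axes):
318.4 x + 117.6 y = -22455.21
15.6 x − 159.8 y = 21812.51
Solving the 2×2 system: x ≈ -19.4, y ≈ -138.4 km.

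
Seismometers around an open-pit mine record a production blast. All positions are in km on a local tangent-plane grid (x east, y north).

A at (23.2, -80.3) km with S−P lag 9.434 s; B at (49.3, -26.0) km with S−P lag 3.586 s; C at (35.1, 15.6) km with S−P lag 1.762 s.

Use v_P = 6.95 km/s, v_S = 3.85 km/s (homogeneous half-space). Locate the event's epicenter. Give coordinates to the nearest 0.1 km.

(33.3, 0.5)

Distance from S−P lag: d = Δt · v_P v_S / (v_P − v_S) = Δt · (6.95·3.85)/(6.95−3.85) ≈ 8.6315·Δt.
So d_A = 81.43, d_B = 30.95, d_C = 15.21 km.
Circle about each station: (x − 23.2)² + (y + 80.3)² = 81.43²; (x − 49.3)² + (y + 26.0)² = 30.95²; (x − 35.1)² + (y − 15.6)² = 15.21².
Subtracting the A equation from the B and C equations removes the quadratic terms:
52.2 x + 108.6 y = 1793.10
23.8 x + 191.8 y = 888.54
Solving the 2×2 system: x ≈ 33.3, y ≈ 0.5 km.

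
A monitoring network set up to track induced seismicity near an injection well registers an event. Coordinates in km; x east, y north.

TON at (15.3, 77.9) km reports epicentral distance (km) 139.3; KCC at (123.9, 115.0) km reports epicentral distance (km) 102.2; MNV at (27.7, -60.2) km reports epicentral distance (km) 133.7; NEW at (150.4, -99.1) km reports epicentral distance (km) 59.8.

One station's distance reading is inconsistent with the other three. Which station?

Solve using three stations at a time. Using TON, KCC, MNV (subtract circle equations pairwise → linear system) gives (x, y) ≈ (139.1, 13.9).
Distances from that point to each station vs reported:
  TON: calculated 139.3 vs reported 139.3 → residual 0.0 km
  KCC: calculated 102.3 vs reported 102.2 → residual 0.1 km
  MNV: calculated 133.7 vs reported 133.7 → residual 0.0 km
  NEW: calculated 113.5 vs reported 59.8 → residual 53.7 km
TON, KCC, MNV are mutually consistent (residuals ≈ 0); NEW is off by 53.7 km.

NEW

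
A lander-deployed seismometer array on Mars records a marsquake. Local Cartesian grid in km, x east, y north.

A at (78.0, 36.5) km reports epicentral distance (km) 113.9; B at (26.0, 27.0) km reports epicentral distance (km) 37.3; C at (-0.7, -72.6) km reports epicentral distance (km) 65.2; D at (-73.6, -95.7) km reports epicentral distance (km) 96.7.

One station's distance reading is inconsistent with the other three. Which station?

Solve using three stations at a time. Using A, C, D (subtract circle equations pairwise → linear system) gives (x, y) ≈ (-25.0, -12.1).
Distances from that point to each station vs reported:
  A: calculated 113.9 vs reported 113.9 → residual 0.0 km
  B: calculated 64.3 vs reported 37.3 → residual 27.0 km
  C: calculated 65.2 vs reported 65.2 → residual 0.0 km
  D: calculated 96.7 vs reported 96.7 → residual 0.0 km
A, C, D are mutually consistent (residuals ≈ 0); B is off by 27.0 km.

B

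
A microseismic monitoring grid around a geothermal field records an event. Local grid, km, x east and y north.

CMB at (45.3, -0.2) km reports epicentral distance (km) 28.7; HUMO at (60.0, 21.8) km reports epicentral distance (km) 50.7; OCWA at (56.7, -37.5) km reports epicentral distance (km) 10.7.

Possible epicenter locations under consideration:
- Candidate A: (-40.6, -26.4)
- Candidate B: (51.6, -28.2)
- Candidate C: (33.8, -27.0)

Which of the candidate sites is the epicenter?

Candidate B

For each candidate, compare |candidate − station| to the reported distance:
Candidate A: residuals CMB 61.1, HUMO 60.9, OCWA 87.2 → max 87.2 km
Candidate B: residuals CMB 0.0, HUMO 0.0, OCWA 0.1 → max 0.1 km
Candidate C: residuals CMB 0.5, HUMO 4.7, OCWA 14.5 → max 14.5 km
Only Candidate B has all residuals ≈ 0.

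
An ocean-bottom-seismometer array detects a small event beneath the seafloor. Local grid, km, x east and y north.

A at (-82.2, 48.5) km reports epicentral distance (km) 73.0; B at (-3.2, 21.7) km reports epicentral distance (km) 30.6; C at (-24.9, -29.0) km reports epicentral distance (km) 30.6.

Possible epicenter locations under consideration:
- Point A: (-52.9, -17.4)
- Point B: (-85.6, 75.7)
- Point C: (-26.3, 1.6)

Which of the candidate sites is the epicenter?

Point C

For each candidate, compare |candidate − station| to the reported distance:
Point A: residuals A 0.9, B 32.6, C 0.3 → max 32.6 km
Point B: residuals A 45.6, B 67.9, C 90.4 → max 90.4 km
Point C: residuals A 0.0, B 0.0, C 0.0 → max 0.0 km
Only Point C has all residuals ≈ 0.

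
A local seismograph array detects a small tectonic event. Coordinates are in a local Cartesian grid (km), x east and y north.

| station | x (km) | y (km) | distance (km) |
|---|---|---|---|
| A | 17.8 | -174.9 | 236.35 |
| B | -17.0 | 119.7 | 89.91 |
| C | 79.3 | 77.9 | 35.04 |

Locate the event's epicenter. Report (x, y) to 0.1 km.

Circle about each station: (x − 17.8)² + (y + 174.9)² = 236.35²; (x + 17.0)² + (y − 119.7)² = 89.91²; (x − 79.3)² + (y − 77.9)² = 35.04².
Subtracting the A equation from the B and C equations removes the quadratic terms:
-69.6 x + 589.2 y = 31487.75
123.0 x + 505.6 y = 36083.57
Solving the 2×2 system: x ≈ 49.6, y ≈ 59.3 km.

x ≈ 49.6 km, y ≈ 59.3 km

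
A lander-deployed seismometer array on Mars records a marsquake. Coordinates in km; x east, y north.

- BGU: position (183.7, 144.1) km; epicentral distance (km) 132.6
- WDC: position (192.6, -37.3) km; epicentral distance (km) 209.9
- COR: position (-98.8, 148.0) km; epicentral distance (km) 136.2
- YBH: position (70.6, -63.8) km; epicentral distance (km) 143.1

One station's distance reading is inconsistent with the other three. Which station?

BGU

Solve using three stations at a time. Using WDC, COR, YBH (subtract circle equations pairwise → linear system) gives (x, y) ≈ (9.7, 65.7).
Distances from that point to each station vs reported:
  BGU: calculated 190.8 vs reported 132.6 → residual 58.2 km
  WDC: calculated 209.9 vs reported 209.9 → residual 0.0 km
  COR: calculated 136.2 vs reported 136.2 → residual 0.0 km
  YBH: calculated 143.1 vs reported 143.1 → residual 0.0 km
WDC, COR, YBH are mutually consistent (residuals ≈ 0); BGU is off by 58.2 km.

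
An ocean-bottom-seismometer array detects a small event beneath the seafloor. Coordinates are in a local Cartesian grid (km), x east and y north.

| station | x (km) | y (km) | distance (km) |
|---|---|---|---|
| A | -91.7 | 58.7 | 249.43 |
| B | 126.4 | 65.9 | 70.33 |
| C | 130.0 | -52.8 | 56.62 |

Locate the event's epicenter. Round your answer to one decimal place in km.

(150.7, -0.1)

Circle about each station: (x + 91.7)² + (y − 58.7)² = 249.43²; (x − 126.4)² + (y − 65.9)² = 70.33²; (x − 130.0)² + (y + 52.8)² = 56.62².
Subtracting the A equation from the B and C equations removes the quadratic terms:
436.2 x + 14.4 y = 65734.21
443.4 x − 223.0 y = 66842.76
Solving the 2×2 system: x ≈ 150.7, y ≈ -0.1 km.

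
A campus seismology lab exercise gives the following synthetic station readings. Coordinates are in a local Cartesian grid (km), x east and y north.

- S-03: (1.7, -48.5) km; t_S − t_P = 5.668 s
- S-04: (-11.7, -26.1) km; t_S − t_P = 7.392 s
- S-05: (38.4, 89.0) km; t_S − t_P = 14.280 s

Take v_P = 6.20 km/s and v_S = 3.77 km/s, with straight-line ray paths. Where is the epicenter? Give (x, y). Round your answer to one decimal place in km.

Distance from S−P lag: d = Δt · v_P v_S / (v_P − v_S) = Δt · (6.20·3.77)/(6.20−3.77) ≈ 9.6189·Δt.
So d_S-03 = 54.52, d_S-04 = 71.10, d_S-05 = 137.36 km.
Circle about each station: (x − 1.7)² + (y + 48.5)² = 54.52²; (x + 11.7)² + (y + 26.1)² = 71.10²; (x − 38.4)² + (y − 89.0)² = 137.36².
Subtracting the S-03 equation from the S-04 and S-05 equations removes the quadratic terms:
-26.8 x + 44.8 y = -3619.82
73.4 x + 275.0 y = -8854.92
Solving the 2×2 system: x ≈ 56.2, y ≈ -47.2 km.

x ≈ 56.2 km, y ≈ -47.2 km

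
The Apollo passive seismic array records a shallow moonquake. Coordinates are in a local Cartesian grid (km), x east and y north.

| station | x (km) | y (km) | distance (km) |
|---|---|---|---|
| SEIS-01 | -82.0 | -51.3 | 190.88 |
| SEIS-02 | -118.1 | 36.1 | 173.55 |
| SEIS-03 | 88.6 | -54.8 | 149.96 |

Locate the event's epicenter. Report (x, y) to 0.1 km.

Circle about each station: (x + 82.0)² + (y + 51.3)² = 190.88²; (x + 118.1)² + (y − 36.1)² = 173.55²; (x − 88.6)² + (y + 54.8)² = 149.96².
Subtracting the SEIS-01 equation from the SEIS-02 and SEIS-03 equations removes the quadratic terms:
-72.2 x + 174.8 y = 12210.70
341.2 x − 7.0 y = 15444.48
Solving the 2×2 system: x ≈ 47.1, y ≈ 89.3 km.

x ≈ 47.1 km, y ≈ 89.3 km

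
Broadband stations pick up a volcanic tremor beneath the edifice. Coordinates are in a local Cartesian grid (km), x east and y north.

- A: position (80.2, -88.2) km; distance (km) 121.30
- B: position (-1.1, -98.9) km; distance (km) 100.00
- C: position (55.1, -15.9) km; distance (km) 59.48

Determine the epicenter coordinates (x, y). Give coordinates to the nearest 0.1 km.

Circle about each station: (x − 80.2)² + (y + 88.2)² = 121.30²; (x + 1.1)² + (y + 98.9)² = 100.00²; (x − 55.1)² + (y + 15.9)² = 59.48².
Subtracting the A equation from the B and C equations removes the quadratic terms:
-162.6 x − 21.4 y = 284.83
-50.2 x + 144.6 y = 253.36
Solving the 2×2 system: x ≈ -1.9, y ≈ 1.1 km.
Check against A (with the unrounded x, y): √((x − 80.2)²+(y + 88.2)²) = 121.30 ≈ 121.30 km. ✓

(-1.9, 1.1)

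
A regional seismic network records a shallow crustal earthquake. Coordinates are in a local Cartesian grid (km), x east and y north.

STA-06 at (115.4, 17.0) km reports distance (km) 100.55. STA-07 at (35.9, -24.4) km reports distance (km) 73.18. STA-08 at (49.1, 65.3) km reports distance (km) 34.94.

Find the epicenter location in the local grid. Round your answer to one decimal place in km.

Circle about each station: (x − 115.4)² + (y − 17.0)² = 100.55²; (x − 35.9)² + (y + 24.4)² = 73.18²; (x − 49.1)² + (y − 65.3)² = 34.94².
Subtracting pairs of circle equations eliminates x²+y² and gives linear equations (the radical axes):
-159.0 x − 82.8 y = -6967.00
-132.6 x + 96.6 y = 1958.24
Solving the 2×2 system: x ≈ 19.4, y ≈ 46.9 km.

(19.4, 46.9)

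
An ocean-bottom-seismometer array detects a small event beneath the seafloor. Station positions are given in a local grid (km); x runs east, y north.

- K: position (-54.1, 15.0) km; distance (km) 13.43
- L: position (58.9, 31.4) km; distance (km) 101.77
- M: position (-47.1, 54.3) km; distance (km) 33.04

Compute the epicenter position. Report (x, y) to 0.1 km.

(-42.4, 21.6)

Circle about each station: (x + 54.1)² + (y − 15.0)² = 13.43²; (x − 58.9)² + (y − 31.4)² = 101.77²; (x + 47.1)² + (y − 54.3)² = 33.04².
Subtracting pairs of circle equations eliminates x²+y² and gives linear equations (the radical axes):
226.0 x + 32.8 y = -8873.41
14.0 x + 78.6 y = 1103.81
Solving the 2×2 system: x ≈ -42.4, y ≈ 21.6 km.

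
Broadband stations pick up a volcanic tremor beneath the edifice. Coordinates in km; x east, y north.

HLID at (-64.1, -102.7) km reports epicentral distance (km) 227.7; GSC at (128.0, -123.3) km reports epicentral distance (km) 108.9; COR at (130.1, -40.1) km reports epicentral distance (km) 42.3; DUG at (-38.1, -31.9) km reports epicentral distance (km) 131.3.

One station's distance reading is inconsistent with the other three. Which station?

Solve using three stations at a time. Using GSC, COR, DUG (subtract circle equations pairwise → linear system) gives (x, y) ≈ (92.7, -20.3).
Distances from that point to each station vs reported:
  HLID: calculated 177.1 vs reported 227.7 → residual 50.6 km
  GSC: calculated 108.9 vs reported 108.9 → residual 0.0 km
  COR: calculated 42.3 vs reported 42.3 → residual 0.0 km
  DUG: calculated 131.3 vs reported 131.3 → residual 0.0 km
GSC, COR, DUG are mutually consistent (residuals ≈ 0); HLID is off by 50.6 km.

HLID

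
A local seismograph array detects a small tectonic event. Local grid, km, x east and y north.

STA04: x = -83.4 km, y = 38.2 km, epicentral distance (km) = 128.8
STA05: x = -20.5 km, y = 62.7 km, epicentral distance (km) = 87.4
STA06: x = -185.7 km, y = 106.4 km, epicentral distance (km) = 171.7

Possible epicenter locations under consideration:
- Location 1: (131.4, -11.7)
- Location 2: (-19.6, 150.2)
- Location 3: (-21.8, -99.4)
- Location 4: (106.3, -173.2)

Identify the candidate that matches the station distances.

Location 2

For each candidate, compare |candidate − station| to the reported distance:
Location 1: residuals STA04 91.7, STA05 81.7, STA06 166.7 → max 166.7 km
Location 2: residuals STA04 0.1, STA05 0.1, STA06 0.1 → max 0.1 km
Location 3: residuals STA04 22.0, STA05 74.7, STA06 91.4 → max 91.4 km
Location 4: residuals STA04 155.2, STA05 180.4, STA06 232.6 → max 232.6 km
Only Location 2 has all residuals ≈ 0.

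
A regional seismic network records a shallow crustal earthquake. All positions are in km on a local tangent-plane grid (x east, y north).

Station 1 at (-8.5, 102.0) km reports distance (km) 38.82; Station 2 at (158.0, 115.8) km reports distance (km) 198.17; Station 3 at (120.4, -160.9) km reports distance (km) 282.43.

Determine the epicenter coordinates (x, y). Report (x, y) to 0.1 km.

Circle about each station: (x + 8.5)² + (y − 102.0)² = 38.82²; (x − 158.0)² + (y − 115.8)² = 198.17²; (x − 120.4)² + (y + 160.9)² = 282.43².
Subtracting the Station 1 equation from the Station 2 and Station 3 equations removes the quadratic terms:
333.0 x + 27.6 y = -9866.97
257.8 x − 525.8 y = -48350.99
Solving the 2×2 system: x ≈ -35.8, y ≈ 74.4 km.

(-35.8, 74.4)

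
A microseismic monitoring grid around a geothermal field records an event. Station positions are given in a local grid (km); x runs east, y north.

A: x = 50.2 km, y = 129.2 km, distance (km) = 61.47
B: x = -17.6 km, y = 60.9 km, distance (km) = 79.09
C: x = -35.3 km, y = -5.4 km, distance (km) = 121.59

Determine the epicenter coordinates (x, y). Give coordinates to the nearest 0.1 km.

Circle about each station: (x − 50.2)² + (y − 129.2)² = 61.47²; (x + 17.6)² + (y − 60.9)² = 79.09²; (x + 35.3)² + (y + 5.4)² = 121.59².
Subtracting pairs of circle equations eliminates x²+y² and gives linear equations (the radical axes):
-135.6 x − 136.6 y = -17670.78
-171.0 x − 269.2 y = -28943.00
Solving the 2×2 system: x ≈ 61.1, y ≈ 68.7 km.

(61.1, 68.7)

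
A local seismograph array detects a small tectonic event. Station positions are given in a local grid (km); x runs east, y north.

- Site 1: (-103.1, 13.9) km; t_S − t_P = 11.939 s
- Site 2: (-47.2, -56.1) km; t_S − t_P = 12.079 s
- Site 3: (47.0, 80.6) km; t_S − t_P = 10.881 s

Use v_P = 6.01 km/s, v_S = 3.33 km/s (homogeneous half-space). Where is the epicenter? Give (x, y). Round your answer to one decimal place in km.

Distance from S−P lag: d = Δt · v_P v_S / (v_P − v_S) = Δt · (6.01·3.33)/(6.01−3.33) ≈ 7.4676·Δt.
So d_Site 1 = 89.16, d_Site 2 = 90.20, d_Site 3 = 81.26 km.
Circle about each station: (x + 103.1)² + (y − 13.9)² = 89.16²; (x + 47.2)² + (y + 56.1)² = 90.20²; (x − 47.0)² + (y − 80.6)² = 81.26².
Subtracting pairs of circle equations eliminates x²+y² and gives linear equations (the radical axes):
111.8 x − 140.0 y = -5634.30
300.2 x + 133.4 y = -771.14
Solving the 2×2 system: x ≈ -15.1, y ≈ 28.2 km.

-15.1 km east, 28.2 km north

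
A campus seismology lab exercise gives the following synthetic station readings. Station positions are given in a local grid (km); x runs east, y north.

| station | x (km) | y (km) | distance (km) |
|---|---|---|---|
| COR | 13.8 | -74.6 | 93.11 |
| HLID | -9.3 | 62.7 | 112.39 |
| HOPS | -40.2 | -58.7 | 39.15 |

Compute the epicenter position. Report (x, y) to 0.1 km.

Circle about each station: (x − 13.8)² + (y + 74.6)² = 93.11²; (x + 9.3)² + (y − 62.7)² = 112.39²; (x + 40.2)² + (y + 58.7)² = 39.15².
Subtracting pairs of circle equations eliminates x²+y² and gives linear equations (the radical axes):
-46.2 x + 274.6 y = -5699.86
-108.0 x + 31.8 y = 6442.88
Solving the 2×2 system: x ≈ -69.2, y ≈ -32.4 km.
Check against COR (with the unrounded x, y): √((x − 13.8)²+(y + 74.6)²) = 93.11 ≈ 93.11 km. ✓

-69.2 km east, -32.4 km north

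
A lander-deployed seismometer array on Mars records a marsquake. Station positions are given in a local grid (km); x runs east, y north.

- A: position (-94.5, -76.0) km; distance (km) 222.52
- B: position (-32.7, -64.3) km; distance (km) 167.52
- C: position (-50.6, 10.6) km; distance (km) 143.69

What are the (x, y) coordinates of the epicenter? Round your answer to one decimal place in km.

Circle about each station: (x + 94.5)² + (y + 76.0)² = 222.52²; (x + 32.7)² + (y + 64.3)² = 167.52²; (x + 50.6)² + (y − 10.6)² = 143.69².
Subtracting pairs of circle equations eliminates x²+y² and gives linear equations (the radical axes):
123.6 x + 23.4 y = 11949.73
87.8 x + 173.2 y = 16834.80
Solving the 2×2 system: x ≈ 86.6, y ≈ 53.3 km.
Check against A (with the unrounded x, y): √((x + 94.5)²+(y + 76.0)²) = 222.51 ≈ 222.52 km. ✓

(86.6, 53.3)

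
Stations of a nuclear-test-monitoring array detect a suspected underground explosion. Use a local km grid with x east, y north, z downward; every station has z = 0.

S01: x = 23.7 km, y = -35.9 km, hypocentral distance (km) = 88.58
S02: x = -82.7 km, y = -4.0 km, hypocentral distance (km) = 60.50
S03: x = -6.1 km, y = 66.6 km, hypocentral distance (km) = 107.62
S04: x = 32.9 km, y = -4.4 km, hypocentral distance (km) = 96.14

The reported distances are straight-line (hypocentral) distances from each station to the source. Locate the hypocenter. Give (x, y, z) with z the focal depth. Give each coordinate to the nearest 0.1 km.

Each station gives a sphere (x−x_i)² + (y−y_i)² + z² = d_i² (stations at z=0).
Subtracting the S01 sphere from S02 and S03: z² cancels, leaving linear equations in x and y:
-212.8 x + 63.8 y = 9190.96
-59.6 x + 205.0 y = -1113.38
Solving: x ≈ -49.099, y ≈ -19.706 km (keep extra digits for the depth step; rounded: -49.1, -19.7).
Then from the S01 sphere: z² = 88.58² − (x − 23.7)² − (y + 35.9)² with x = -49.099, y = -19.706, so z ≈ 47.796 ≈ 47.8 km.
Check against S04 (with the unrounded solution): distance 96.14 ≈ 96.14 km. ✓

x ≈ -49.1 km, y ≈ -19.7 km, depth ≈ 47.8 km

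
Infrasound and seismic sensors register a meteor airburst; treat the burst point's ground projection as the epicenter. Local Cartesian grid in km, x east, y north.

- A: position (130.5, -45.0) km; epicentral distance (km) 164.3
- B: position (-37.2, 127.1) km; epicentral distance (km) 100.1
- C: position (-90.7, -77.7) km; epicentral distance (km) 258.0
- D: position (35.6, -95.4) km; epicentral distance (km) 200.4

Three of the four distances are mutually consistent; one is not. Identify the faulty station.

C

Solve using three stations at a time. Using A, B, D (subtract circle equations pairwise → linear system) gives (x, y) ≈ (60.2, 103.5).
Distances from that point to each station vs reported:
  A: calculated 164.3 vs reported 164.3 → residual 0.0 km
  B: calculated 100.2 vs reported 100.1 → residual 0.1 km
  C: calculated 235.8 vs reported 258.0 → residual 22.2 km
  D: calculated 200.4 vs reported 200.4 → residual 0.0 km
A, B, D are mutually consistent (residuals ≈ 0); C is off by 22.2 km.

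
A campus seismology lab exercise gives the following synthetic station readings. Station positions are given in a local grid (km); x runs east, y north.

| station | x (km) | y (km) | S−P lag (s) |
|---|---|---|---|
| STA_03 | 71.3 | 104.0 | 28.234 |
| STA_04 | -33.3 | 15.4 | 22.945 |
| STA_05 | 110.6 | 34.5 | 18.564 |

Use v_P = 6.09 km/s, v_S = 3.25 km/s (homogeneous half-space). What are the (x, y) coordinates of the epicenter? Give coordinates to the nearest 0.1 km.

84.9 km east, -92.3 km north

Distance from S−P lag: d = Δt · v_P v_S / (v_P − v_S) = Δt · (6.09·3.25)/(6.09−3.25) ≈ 6.9692·Δt.
So d_STA_03 = 196.77, d_STA_04 = 159.91, d_STA_05 = 129.38 km.
Circle about each station: (x − 71.3)² + (y − 104.0)² = 196.77²; (x + 33.3)² + (y − 15.4)² = 159.91²; (x − 110.6)² + (y − 34.5)² = 129.38².
Subtracting the STA_03 equation from the STA_04 and STA_05 equations removes the quadratic terms:
-209.2 x − 177.2 y = -1406.42
78.6 x − 139.0 y = 19502.17
Solving the 2×2 system: x ≈ 84.9, y ≈ -92.3 km.
Check against STA_03 (with the unrounded x, y): √((x − 71.3)²+(y − 104.0)²) = 196.77 ≈ 196.77 km. ✓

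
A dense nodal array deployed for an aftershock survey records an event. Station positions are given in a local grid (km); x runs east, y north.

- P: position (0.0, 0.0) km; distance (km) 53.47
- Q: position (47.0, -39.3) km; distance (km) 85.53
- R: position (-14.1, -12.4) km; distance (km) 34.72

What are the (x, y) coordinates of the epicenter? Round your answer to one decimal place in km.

Circle about each station: x² + y² = 53.47²; (x − 47.0)² + (y + 39.3)² = 85.53²; (x + 14.1)² + (y + 12.4)² = 34.72².
Subtracting the P equation from the Q and R equations removes the quadratic terms:
94.0 x − 78.6 y = -702.85
-28.2 x − 24.8 y = 2006.13
Solving the 2×2 system: x ≈ -38.5, y ≈ -37.1 km.
Check against P (with the unrounded x, y): √(x²+y²) = 53.48 ≈ 53.47 km. ✓

x ≈ -38.5 km, y ≈ -37.1 km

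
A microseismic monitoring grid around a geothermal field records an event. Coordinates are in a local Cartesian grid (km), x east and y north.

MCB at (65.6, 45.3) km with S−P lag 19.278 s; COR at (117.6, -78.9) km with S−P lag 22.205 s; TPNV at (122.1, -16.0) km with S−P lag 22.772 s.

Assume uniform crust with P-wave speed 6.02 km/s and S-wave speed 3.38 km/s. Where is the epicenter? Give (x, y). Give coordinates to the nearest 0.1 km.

Distance from S−P lag: d = Δt · v_P v_S / (v_P − v_S) = Δt · (6.02·3.38)/(6.02−3.38) ≈ 7.7074·Δt.
So d_MCB = 148.58, d_COR = 171.14, d_TPNV = 175.51 km.
Circle about each station: (x − 65.6)² + (y − 45.3)² = 148.58²; (x − 117.6)² + (y + 78.9)² = 171.14²; (x − 122.1)² + (y + 16.0)² = 175.51².
Subtracting pairs of circle equations eliminates x²+y² and gives linear equations (the radical axes):
104.0 x − 248.4 y = 6486.64
113.0 x − 122.6 y = 81.22
Solving the 2×2 system: x ≈ -50.6, y ≈ -47.3 km.

(-50.6, -47.3)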